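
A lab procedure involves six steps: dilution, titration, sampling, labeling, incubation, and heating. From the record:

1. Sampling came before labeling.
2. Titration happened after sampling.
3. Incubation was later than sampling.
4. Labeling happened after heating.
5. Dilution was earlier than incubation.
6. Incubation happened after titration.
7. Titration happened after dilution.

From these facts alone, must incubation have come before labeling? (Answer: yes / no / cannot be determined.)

cannot be determined

No chain of stated constraints runs from incubation to labeling, and none runs from labeling to incubation either.
So the relative order of incubation and labeling is not fixed by the given facts.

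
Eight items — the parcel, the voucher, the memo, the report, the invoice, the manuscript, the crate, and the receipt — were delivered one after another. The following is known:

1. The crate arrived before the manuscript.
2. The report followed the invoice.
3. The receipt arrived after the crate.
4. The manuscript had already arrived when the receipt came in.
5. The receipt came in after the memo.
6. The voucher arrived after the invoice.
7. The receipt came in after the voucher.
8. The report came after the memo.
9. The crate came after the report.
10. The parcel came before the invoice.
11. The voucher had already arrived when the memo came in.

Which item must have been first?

the parcel

The parcel has a chain of constraints placing it before every other item, so the parcel must be first.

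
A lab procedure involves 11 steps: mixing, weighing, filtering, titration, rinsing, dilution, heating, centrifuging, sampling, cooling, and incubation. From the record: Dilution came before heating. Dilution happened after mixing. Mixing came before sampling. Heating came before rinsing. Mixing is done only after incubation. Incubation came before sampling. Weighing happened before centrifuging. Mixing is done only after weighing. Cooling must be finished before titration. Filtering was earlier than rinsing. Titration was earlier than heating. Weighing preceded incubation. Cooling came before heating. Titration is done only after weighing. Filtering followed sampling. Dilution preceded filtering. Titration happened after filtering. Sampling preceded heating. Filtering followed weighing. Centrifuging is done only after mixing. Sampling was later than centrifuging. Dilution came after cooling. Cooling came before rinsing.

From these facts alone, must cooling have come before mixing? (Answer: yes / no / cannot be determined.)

cannot be determined

No chain of stated constraints runs from cooling to mixing, and none runs from mixing to cooling either.
So the relative order of cooling and mixing is not fixed by the given facts.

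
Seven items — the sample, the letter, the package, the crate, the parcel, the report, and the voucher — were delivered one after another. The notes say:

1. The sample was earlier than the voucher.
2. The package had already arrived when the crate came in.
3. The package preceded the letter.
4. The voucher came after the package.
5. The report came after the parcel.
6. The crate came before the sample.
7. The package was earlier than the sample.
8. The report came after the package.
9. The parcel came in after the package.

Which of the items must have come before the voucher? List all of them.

the crate, the package, the sample

Directly stated before the voucher: the package and the sample.
The crate reaches the voucher via the crate → the sample → the voucher.
No chain forces the parcel (or any of the others) ahead of the voucher.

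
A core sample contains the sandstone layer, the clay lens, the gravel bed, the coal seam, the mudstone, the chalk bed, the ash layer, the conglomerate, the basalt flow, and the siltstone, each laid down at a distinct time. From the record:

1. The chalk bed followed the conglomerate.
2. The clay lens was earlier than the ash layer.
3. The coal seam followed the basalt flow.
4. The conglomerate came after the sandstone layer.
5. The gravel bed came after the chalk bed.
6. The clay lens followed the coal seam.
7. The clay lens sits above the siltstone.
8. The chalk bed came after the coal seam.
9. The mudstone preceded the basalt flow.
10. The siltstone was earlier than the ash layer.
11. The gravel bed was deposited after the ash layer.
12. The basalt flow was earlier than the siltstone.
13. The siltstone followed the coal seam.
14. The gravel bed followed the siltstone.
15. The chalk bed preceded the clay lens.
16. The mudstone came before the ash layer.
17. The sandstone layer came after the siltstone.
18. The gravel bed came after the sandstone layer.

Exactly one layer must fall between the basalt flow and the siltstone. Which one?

the coal seam

Tracing the constraints gives the basalt flow → the coal seam → the siltstone, so the coal seam sits after the basalt flow and before the siltstone.
No other layer is forced both after the basalt flow and before the siltstone.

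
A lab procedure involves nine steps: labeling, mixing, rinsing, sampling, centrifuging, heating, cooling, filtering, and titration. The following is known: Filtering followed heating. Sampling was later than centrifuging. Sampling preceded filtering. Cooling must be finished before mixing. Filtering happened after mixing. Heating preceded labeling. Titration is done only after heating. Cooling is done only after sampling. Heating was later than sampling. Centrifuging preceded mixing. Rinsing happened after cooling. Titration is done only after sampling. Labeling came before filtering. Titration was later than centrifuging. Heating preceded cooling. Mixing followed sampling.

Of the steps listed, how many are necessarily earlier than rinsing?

Directly stated before rinsing: cooling.
Centrifuging reaches rinsing via centrifuging → sampling → cooling → rinsing.
Heating reaches rinsing via heating → cooling → rinsing.
Sampling reaches rinsing via sampling → cooling → rinsing.
That's centrifuging, cooling, heating, and sampling — 4 in all.

4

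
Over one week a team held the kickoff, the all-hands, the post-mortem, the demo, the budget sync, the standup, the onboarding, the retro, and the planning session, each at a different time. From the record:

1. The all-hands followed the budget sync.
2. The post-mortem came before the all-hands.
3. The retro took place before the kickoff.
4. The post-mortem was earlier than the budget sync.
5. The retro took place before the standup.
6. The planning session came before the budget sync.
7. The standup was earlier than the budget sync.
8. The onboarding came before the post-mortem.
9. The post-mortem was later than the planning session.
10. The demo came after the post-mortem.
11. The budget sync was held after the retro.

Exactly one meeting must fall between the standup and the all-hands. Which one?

the budget sync

Tracing the constraints gives the standup → the budget sync → the all-hands, so the budget sync sits after the standup and before the all-hands.
No other meeting is forced both after the standup and before the all-hands.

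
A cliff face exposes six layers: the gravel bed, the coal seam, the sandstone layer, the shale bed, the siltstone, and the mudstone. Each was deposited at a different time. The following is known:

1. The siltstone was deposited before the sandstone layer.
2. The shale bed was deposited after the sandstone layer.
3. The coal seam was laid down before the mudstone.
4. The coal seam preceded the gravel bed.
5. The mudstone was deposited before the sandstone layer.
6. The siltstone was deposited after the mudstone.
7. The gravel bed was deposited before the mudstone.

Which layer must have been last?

the shale bed

Every other layer has a chain of constraints placing it before the shale bed, so the shale bed is last.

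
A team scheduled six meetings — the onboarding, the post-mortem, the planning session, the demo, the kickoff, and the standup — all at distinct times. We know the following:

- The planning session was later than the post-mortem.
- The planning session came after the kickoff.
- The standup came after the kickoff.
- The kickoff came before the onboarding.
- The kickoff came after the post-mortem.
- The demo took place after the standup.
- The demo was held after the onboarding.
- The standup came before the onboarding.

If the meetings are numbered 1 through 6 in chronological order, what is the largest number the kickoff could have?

2

The kickoff must come before the demo, the onboarding, the planning session, and the standup — 4 meetings forced after it.
Everything else can be placed before the kickoff in some valid order, so the kickoff can sit as late as position 6 − 4 = 2.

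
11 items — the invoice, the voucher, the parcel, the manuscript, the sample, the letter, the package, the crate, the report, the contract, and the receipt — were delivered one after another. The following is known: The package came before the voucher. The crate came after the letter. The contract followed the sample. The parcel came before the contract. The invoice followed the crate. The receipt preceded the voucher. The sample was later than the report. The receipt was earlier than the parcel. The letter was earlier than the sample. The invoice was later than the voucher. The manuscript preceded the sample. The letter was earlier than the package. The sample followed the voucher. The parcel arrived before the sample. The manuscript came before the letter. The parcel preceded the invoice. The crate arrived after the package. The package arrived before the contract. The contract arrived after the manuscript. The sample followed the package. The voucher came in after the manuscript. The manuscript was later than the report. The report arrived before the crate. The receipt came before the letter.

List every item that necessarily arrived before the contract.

the letter, the manuscript, the package, the parcel, the receipt, the report, the sample, the voucher

Directly stated before the contract: the manuscript, the package, the parcel, and the sample.
The letter reaches the contract via the letter → the package → the contract.
The receipt reaches the contract via the receipt → the parcel → the contract.
The report reaches the contract via the report → the sample → the contract.
Likewise the voucher reaches the contract by chaining the stated constraints.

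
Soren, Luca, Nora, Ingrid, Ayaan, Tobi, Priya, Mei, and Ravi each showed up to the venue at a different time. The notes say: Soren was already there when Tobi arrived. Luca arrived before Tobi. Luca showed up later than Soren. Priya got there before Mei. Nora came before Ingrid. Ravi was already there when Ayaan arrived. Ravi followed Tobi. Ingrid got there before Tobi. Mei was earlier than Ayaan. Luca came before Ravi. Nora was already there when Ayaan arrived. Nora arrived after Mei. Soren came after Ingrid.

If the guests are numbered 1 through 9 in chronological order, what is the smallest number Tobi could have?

Ingrid, Luca, Mei, Nora, Priya, and Soren must all come before Tobi — 6 forced predecessors.
Nothing else is forced ahead of Tobi, so their earliest slot is position 6 + 1 = 7.

7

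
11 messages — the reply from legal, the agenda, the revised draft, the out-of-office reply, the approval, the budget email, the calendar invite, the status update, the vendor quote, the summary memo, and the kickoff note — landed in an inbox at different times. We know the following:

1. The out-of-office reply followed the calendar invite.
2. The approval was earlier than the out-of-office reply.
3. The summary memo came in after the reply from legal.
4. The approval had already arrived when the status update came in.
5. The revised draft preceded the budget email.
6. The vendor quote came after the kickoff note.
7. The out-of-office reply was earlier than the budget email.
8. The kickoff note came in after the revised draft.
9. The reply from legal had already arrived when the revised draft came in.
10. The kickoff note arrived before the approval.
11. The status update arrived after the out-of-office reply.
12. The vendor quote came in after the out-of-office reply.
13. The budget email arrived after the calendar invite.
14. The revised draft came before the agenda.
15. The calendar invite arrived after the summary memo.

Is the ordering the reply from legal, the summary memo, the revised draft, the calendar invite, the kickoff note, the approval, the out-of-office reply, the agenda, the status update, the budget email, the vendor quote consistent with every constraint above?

yes

Check each stated constraint against the proposed order — e.g. the kickoff note is ahead of the vendor quote; the revised draft is ahead of the budget email. Every pair is in the required order; nothing is violated.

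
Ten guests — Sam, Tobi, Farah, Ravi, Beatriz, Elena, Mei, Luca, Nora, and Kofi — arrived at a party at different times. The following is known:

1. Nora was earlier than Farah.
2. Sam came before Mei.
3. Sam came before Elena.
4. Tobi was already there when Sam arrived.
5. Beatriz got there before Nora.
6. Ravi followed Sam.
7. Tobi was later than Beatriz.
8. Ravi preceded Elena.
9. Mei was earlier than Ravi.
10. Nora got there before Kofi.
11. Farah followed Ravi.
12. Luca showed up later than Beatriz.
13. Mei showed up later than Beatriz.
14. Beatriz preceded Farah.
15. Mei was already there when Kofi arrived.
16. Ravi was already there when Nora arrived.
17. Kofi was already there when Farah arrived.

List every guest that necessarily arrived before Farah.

Beatriz, Kofi, Mei, Nora, Ravi, Sam, Tobi

Directly stated before Farah: Beatriz, Kofi, Nora, and Ravi.
Mei reaches Farah via Mei → Ravi → Farah.
Sam reaches Farah via Sam → Ravi → Farah.
Tobi reaches Farah via Tobi → Sam → Ravi → Farah.
No chain forces Luca (or any of the others) ahead of Farah.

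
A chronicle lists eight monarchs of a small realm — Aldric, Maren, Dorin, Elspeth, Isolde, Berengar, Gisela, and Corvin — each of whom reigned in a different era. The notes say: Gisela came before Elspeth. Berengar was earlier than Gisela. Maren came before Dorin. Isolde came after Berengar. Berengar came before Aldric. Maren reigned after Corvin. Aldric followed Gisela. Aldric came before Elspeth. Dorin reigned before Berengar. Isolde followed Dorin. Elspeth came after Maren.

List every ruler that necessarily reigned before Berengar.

Directly stated before Berengar: Dorin.
Corvin reaches Berengar via Corvin → Maren → Dorin → Berengar.
Maren reaches Berengar via Maren → Dorin → Berengar.

Corvin, Dorin, Maren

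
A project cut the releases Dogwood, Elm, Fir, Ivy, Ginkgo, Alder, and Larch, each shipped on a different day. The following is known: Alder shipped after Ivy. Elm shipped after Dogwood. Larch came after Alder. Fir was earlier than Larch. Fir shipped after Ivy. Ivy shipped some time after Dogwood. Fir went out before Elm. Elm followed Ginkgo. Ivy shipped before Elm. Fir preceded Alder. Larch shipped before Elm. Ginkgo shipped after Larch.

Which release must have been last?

Every other release has a chain of constraints placing it before Elm, so Elm is last.

Elm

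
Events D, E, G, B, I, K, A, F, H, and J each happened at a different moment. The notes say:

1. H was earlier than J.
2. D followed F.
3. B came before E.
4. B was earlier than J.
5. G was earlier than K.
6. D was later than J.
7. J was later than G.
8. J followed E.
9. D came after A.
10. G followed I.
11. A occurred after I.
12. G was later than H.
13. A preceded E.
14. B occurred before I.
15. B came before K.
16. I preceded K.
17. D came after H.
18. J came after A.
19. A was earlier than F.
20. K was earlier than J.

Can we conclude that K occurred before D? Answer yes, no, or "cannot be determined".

Chain the constraints: K → J → D. Each link is directly stated, so K comes before D.

yes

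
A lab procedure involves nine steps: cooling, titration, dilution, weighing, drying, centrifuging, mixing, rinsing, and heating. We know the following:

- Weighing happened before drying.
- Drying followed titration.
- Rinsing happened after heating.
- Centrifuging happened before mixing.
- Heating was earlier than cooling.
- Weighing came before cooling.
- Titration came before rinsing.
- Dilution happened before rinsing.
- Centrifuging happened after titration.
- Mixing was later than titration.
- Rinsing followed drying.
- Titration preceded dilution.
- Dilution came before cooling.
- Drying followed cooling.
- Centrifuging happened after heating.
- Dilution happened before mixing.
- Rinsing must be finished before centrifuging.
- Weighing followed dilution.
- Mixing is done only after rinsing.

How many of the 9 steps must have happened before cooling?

Directly stated before cooling: dilution, heating, and weighing.
Titration reaches cooling via titration → dilution → cooling.
No chain forces rinsing (or any of the others) ahead of cooling.
That's dilution, heating, titration, and weighing — 4 in all.

4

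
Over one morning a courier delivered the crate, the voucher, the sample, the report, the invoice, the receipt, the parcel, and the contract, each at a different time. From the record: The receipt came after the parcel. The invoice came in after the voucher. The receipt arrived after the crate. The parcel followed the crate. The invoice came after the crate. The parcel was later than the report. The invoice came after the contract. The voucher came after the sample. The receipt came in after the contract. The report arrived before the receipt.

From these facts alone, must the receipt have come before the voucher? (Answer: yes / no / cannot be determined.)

No chain of stated constraints runs from the receipt to the voucher, and none runs from the voucher to the receipt either.
So the relative order of the receipt and the voucher is not fixed by the given facts.

cannot be determined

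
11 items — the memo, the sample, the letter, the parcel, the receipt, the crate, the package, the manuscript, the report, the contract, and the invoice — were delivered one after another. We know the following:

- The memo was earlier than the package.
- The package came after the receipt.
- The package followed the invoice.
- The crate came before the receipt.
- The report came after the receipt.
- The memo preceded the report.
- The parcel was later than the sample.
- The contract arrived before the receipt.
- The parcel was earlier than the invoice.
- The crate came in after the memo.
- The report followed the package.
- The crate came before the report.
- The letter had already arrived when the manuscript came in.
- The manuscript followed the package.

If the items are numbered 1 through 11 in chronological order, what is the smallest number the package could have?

The contract, the crate, the invoice, the memo, the parcel, the receipt, and the sample must all come before the package — 7 forced predecessors.
Nothing else is forced ahead of the package, so its earliest slot is position 7 + 1 = 8.

8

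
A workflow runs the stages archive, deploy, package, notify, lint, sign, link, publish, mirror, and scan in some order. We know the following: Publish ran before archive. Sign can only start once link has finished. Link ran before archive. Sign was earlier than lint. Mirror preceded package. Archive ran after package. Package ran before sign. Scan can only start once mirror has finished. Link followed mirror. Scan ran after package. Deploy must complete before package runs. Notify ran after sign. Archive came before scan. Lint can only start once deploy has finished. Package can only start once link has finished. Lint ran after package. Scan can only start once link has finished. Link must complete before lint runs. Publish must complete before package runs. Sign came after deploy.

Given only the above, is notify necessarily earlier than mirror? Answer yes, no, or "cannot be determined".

Tracing the constraints gives mirror → package → sign → notify, so mirror must come before notify.
That means notify cannot be before mirror.

no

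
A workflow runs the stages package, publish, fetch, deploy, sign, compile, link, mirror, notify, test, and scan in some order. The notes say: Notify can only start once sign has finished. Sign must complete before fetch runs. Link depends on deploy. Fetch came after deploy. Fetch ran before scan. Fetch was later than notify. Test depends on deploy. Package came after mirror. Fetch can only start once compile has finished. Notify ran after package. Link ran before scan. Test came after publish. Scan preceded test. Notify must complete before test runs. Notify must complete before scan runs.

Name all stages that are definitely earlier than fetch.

Directly stated before fetch: compile, deploy, notify, and sign.
Mirror reaches fetch via mirror → package → notify → fetch.
Package reaches fetch via package → notify → fetch.
No chain forces test (or any of the others) ahead of fetch.

compile, deploy, mirror, notify, package, sign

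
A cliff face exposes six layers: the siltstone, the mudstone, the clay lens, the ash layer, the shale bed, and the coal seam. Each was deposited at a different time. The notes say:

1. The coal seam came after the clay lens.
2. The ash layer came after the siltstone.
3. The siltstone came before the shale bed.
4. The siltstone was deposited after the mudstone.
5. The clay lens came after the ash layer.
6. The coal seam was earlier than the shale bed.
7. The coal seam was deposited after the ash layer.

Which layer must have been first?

The mudstone has a chain of constraints placing it before every other layer, so the mudstone must be first.

the mudstone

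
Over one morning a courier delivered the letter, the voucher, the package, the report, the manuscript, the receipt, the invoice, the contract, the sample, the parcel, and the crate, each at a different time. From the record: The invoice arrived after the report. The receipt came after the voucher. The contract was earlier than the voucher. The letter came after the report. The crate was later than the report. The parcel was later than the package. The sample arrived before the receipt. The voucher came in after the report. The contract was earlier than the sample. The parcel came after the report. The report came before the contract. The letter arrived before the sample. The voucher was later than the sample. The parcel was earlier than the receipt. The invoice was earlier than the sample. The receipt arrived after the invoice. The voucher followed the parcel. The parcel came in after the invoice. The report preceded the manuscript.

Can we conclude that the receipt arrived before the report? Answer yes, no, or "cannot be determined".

Tracing the constraints gives the report → the parcel → the receipt, so the report must come before the receipt.
That means the receipt cannot be before the report.

no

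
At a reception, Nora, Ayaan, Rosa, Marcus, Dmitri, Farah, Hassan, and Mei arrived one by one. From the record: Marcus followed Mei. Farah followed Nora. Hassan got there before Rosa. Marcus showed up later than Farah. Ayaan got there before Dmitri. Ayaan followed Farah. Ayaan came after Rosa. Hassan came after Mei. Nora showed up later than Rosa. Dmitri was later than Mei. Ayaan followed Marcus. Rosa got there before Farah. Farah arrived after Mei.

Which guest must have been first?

Mei

Mei has a chain of constraints placing them before every other guest, so Mei must be first.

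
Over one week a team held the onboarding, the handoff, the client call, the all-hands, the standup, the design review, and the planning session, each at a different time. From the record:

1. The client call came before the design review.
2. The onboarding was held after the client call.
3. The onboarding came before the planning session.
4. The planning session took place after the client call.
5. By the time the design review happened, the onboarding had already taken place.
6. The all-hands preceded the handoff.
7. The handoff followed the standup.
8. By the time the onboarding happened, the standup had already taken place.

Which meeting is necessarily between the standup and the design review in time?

the onboarding

Tracing the constraints gives the standup → the onboarding → the design review, so the onboarding sits after the standup and before the design review.
No other meeting is forced both after the standup and before the design review.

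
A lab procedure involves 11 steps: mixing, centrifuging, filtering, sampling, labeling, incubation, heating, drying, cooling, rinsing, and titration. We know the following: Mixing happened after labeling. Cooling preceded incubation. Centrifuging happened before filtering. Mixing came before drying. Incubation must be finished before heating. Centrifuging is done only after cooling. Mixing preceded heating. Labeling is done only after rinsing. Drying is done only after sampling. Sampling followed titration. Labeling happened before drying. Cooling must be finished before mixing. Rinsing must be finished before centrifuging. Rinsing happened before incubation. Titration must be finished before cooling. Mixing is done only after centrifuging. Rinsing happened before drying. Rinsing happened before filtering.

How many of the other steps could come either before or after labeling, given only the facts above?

Forced before labeling: rinsing; forced after labeling: drying, heating, and mixing.
That leaves centrifuging, cooling, filtering, incubation, sampling, and titration with no forced order relative to labeling — 6.

6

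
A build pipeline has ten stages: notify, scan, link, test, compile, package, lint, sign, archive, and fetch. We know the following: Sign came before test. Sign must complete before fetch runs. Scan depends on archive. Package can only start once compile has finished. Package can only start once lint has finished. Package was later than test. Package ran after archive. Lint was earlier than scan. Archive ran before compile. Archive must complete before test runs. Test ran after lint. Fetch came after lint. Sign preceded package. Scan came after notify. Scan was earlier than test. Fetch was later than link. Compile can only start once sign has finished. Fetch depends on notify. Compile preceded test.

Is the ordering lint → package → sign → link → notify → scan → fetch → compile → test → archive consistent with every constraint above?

The constraints require test before package, but in the proposed sequence package appears ahead of test. That one violation is enough.

no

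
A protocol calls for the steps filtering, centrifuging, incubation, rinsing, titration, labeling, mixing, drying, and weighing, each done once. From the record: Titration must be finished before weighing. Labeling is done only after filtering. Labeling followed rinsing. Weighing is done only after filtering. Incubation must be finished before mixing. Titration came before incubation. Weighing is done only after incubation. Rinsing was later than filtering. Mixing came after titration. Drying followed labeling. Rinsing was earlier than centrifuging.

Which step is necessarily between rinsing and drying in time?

labeling

Tracing the constraints gives rinsing → labeling → drying, so labeling sits after rinsing and before drying.
No other step is forced both after rinsing and before drying.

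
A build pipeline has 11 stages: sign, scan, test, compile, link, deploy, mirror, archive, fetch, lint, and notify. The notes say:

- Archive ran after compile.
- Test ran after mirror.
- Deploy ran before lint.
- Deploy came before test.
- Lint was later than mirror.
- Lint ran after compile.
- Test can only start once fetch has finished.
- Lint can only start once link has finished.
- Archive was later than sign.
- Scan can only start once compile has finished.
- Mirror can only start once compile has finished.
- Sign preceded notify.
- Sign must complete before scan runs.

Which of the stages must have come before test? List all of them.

compile, deploy, fetch, mirror

Directly stated before test: deploy, fetch, and mirror.
Compile reaches test via compile → mirror → test.
No chain forces notify (or any of the others) ahead of test.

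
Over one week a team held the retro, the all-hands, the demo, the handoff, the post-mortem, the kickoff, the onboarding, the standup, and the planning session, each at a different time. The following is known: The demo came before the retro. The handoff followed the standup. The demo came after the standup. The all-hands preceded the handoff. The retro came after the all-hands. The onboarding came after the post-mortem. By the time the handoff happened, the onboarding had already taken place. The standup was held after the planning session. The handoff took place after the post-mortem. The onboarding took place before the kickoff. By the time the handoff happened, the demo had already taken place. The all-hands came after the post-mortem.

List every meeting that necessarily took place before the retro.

Directly stated before the retro: the all-hands and the demo.
The planning session reaches the retro via the planning session → the standup → the demo → the retro.
The post-mortem reaches the retro via the post-mortem → the all-hands → the retro.
The standup reaches the retro via the standup → the demo → the retro.
No chain forces the kickoff (or any of the others) ahead of the retro.

the all-hands, the demo, the planning session, the post-mortem, the standup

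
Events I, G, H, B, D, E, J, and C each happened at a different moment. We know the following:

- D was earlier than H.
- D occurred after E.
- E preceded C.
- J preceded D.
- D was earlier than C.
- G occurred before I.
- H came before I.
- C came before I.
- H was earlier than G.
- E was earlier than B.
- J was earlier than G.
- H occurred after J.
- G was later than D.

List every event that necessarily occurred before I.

Directly stated before I: C, G, and H.
D reaches I via D → H → I.
E reaches I via E → C → I.
J reaches I via J → H → I.
No chain forces B ahead of I.

C, D, E, G, H, J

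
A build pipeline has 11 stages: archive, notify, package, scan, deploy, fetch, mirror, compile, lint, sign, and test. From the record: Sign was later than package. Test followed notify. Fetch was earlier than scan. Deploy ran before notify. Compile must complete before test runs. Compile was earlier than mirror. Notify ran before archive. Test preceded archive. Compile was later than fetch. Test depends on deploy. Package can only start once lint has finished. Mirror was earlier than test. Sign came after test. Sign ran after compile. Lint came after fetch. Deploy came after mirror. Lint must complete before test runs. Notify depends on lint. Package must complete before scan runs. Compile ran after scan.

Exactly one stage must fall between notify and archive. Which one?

test

Tracing the constraints gives notify → test → archive, so test sits after notify and before archive.
No other stage is forced both after notify and before archive.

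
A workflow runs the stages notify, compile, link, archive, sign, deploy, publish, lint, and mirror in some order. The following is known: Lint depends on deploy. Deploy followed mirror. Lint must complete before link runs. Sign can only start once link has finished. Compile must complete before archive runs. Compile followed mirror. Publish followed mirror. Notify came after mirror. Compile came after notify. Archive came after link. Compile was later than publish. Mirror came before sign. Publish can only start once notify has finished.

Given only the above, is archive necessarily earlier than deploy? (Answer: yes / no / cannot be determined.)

Tracing the constraints gives deploy → lint → link → archive, so deploy must come before archive.
That means archive cannot be before deploy.

no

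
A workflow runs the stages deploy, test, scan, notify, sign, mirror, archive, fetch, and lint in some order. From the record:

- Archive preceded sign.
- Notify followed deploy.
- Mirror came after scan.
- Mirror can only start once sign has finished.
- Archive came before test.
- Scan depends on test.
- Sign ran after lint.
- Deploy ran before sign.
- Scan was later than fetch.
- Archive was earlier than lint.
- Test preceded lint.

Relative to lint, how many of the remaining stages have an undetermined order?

Forced before lint: archive and test; forced after lint: mirror and sign.
That leaves deploy, fetch, notify, and scan with no forced order relative to lint — 4.

4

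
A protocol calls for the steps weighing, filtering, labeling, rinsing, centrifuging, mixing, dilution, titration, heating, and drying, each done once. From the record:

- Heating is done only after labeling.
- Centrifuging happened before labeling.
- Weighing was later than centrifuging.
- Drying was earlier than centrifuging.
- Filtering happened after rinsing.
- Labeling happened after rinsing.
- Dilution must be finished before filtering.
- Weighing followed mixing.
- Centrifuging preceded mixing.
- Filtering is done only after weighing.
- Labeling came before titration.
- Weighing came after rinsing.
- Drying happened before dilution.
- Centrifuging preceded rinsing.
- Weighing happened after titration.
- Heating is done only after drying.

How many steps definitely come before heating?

Directly stated before heating: drying and labeling.
Centrifuging reaches heating via centrifuging → labeling → heating.
Rinsing reaches heating via rinsing → labeling → heating.
No chain forces dilution (or any of the others) ahead of heating.
That's centrifuging, drying, labeling, and rinsing — 4 in all.

4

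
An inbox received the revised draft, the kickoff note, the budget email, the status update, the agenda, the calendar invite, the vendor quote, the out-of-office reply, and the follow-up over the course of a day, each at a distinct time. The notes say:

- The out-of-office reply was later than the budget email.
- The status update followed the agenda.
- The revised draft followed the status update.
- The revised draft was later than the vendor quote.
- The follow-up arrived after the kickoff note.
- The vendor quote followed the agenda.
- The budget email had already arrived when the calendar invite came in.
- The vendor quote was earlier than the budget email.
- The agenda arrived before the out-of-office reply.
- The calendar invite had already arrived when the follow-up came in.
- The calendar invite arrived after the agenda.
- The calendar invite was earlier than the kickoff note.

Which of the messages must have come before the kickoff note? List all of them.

Directly stated before the kickoff note: the calendar invite.
The agenda reaches the kickoff note via the agenda → the calendar invite → the kickoff note.
The budget email reaches the kickoff note via the budget email → the calendar invite → the kickoff note.
The vendor quote reaches the kickoff note via the vendor quote → the budget email → the calendar invite → the kickoff note.

the agenda, the budget email, the calendar invite, the vendor quote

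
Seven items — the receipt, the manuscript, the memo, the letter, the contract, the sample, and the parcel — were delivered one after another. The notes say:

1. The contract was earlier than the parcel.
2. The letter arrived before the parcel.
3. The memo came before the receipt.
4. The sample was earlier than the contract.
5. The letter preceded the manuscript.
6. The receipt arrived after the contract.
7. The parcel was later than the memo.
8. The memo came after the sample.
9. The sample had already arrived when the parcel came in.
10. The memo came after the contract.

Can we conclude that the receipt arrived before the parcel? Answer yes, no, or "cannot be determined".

cannot be determined

No chain of stated constraints runs from the receipt to the parcel, and none runs from the parcel to the receipt either.
So the relative order of the receipt and the parcel is not fixed by the given facts.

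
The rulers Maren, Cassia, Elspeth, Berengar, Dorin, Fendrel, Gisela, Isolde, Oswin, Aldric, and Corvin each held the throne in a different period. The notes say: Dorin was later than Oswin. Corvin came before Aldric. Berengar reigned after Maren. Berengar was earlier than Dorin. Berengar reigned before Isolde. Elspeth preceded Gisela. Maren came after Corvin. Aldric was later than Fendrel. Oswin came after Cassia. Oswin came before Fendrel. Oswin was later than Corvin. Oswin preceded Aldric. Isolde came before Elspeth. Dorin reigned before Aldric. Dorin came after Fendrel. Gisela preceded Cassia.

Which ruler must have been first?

Corvin has a chain of constraints placing them before every other ruler, so Corvin must be first.

Corvin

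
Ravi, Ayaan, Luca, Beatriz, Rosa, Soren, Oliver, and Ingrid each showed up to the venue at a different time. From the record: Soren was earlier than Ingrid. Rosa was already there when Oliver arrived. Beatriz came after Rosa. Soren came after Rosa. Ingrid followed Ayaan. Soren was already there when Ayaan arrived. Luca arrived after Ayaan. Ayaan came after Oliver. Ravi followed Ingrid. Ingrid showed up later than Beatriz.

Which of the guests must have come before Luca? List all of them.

Directly stated before Luca: Ayaan.
Oliver reaches Luca via Oliver → Ayaan → Luca.
Rosa reaches Luca via Rosa → Oliver → Ayaan → Luca.
Soren reaches Luca via Soren → Ayaan → Luca.
No chain forces Beatriz (or any of the others) ahead of Luca.

Ayaan, Oliver, Rosa, Soren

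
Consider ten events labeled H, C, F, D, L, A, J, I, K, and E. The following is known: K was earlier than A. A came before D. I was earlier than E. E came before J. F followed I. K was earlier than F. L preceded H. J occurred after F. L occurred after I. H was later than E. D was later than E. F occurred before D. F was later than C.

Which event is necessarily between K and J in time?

F

Tracing the constraints gives K → F → J, so F sits after K and before J.
No other event is forced both after K and before J.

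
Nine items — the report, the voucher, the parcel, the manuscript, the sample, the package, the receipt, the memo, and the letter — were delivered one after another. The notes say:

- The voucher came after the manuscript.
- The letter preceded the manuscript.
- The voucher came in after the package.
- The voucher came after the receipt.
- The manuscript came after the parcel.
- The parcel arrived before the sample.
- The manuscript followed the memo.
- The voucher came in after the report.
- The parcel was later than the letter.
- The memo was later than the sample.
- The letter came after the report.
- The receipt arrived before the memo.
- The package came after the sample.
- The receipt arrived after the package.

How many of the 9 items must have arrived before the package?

Directly stated before the package: the sample.
The letter reaches the package via the letter → the parcel → the sample → the package.
The parcel reaches the package via the parcel → the sample → the package.
The report reaches the package via the report → the letter → the parcel → the sample → the package.
No chain forces the memo (or any of the others) ahead of the package.
That's the letter, the parcel, the report, and the sample — 4 in all.

4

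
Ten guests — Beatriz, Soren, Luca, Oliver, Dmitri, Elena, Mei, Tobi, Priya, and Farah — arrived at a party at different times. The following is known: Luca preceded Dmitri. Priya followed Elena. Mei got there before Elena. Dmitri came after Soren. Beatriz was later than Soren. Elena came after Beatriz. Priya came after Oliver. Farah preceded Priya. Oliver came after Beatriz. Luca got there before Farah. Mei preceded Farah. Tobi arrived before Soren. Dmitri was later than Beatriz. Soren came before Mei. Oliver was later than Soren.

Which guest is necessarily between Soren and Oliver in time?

Beatriz

Tracing the constraints gives Soren → Beatriz → Oliver, so Beatriz sits after Soren and before Oliver.
No other guest is forced both after Soren and before Oliver.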